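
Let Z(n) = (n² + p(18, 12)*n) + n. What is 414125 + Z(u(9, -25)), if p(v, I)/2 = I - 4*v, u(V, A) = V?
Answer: 413135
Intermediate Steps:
p(v, I) = -8*v + 2*I (p(v, I) = 2*(I - 4*v) = -8*v + 2*I)
Z(n) = n² - 119*n (Z(n) = (n² + (-8*18 + 2*12)*n) + n = (n² + (-144 + 24)*n) + n = (n² - 120*n) + n = n² - 119*n)
414125 + Z(u(9, -25)) = 414125 + 9*(-119 + 9) = 414125 + 9*(-110) = 414125 - 990 = 413135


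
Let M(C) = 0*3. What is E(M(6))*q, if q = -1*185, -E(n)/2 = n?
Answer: 0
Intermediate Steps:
M(C) = 0
E(n) = -2*n
q = -185
E(M(6))*q = -2*0*(-185) = 0*(-185) = 0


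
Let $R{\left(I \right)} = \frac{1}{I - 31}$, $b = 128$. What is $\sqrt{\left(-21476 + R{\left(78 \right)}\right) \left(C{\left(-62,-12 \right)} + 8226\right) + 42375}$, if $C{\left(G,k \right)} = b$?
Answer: $\frac{3 i \sqrt{44024867147}}{47} \approx 13393.0 i$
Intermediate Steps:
$R{\left(I \right)} = \frac{1}{-31 + I}$
$C{\left(G,k \right)} = 128$
$\sqrt{\left(-21476 + R{\left(78 \right)}\right) \left(C{\left(-62,-12 \right)} + 8226\right) + 42375} = \sqrt{\left(-21476 + \frac{1}{-31 + 78}\right) \left(128 + 8226\right) + 42375} = \sqrt{\left(-21476 + \frac{1}{47}\right) 8354 + 42375} = \sqrt{\left(- \frac{1009371}{47}\right) 8354 + 42375} = \sqrt{- \frac{8432285334}{47} + 42375} = \sqrt{- \frac{8430293709}{47}} = \frac{3 i \sqrt{44024867147}}{47}$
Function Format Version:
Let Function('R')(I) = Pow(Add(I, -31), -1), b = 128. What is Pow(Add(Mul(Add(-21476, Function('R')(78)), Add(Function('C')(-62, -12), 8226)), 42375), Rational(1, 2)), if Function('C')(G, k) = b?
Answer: Mul(Rational(3, 47), I, Pow(44024867147, Rational(1, 2))) ≈ Mul(13393., I)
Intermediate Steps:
Function('R')(I) = Pow(Add(-31, I), -1)
Function('C')(G, k) = 128
Pow(Add(Mul(Add(-21476, Function('R')(78)), Add(Function('C')(-62, -12), 8226)), 42375), Rational(1, 2)) = Pow(Add(Mul(Add(-21476, Pow(Add(-31, 78), -1)), Add(128, 8226)), 42375), Rational(1, 2)) = Pow(Add(Mul(Add(-21476, Pow(47, -1)), 8354), 42375), Rational(1, 2)) = Pow(Add(Mul(Add(-21476, Rational(1, 47)), 8354), 42375), Rational(1, 2)) = Pow(Add(Mul(Rational(-1009371, 47), 8354), 42375), Rational(1, 2)) = Pow(Add(Rational(-8432285334, 47), 42375), Rational(1, 2)) = Pow(Rational(-8430293709, 47), Rational(1, 2)) = Mul(Rational(3, 47), I, Pow(44024867147, Rational(1, 2)))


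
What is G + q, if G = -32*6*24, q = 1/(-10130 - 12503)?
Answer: -104292865/22633 ≈ -4608.0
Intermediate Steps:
q = -1/22633 (q = 1/(-22633) = -1/22633 ≈ -4.4183e-5)
G = -4608 (G = -192*24 = -4608)
G + q = -4608 - 1/22633 = -104292865/22633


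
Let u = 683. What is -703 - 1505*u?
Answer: -1028618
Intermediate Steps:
-703 - 1505*u = -703 - 1505*683 = -703 - 1027915 = -1028618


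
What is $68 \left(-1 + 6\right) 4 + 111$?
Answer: $1471$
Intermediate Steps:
$68 \left(-1 + 6\right) 4 + 111 = 68 \cdot 5 \cdot 4 + 111 = 68 \cdot 20 + 111 = 1360 + 111 = 1471$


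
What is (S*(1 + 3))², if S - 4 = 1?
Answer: 400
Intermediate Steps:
S = 5 (S = 4 + 1 = 5)
(S*(1 + 3))² = (5*(1 + 3))² = (5*4)² = 20² = 400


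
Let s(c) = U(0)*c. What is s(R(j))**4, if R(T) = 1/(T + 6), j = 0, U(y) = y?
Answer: 0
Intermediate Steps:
R(T) = 1/(6 + T)
s(c) = 0 (s(c) = 0*c = 0)
s(R(j))**4 = 0**4 = 0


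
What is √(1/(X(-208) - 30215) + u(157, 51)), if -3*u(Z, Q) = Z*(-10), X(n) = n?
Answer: √53819534343/10141 ≈ 22.876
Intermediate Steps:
u(Z, Q) = 10*Z/3 (u(Z, Q) = -Z*(-10)/3 = -(-10)*Z/3 = 10*Z/3)
√(1/(X(-208) - 30215) + u(157, 51)) = √(1/(-208 - 30215) + (10/3)*157) = √(1/(-30423) + 1570/3) = √(-1/30423 + 1570/3) = √(5307123/10141) = √53819534343/10141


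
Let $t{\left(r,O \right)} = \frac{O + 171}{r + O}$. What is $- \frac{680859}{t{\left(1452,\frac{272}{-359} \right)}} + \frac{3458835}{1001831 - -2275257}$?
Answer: $- \frac{166066317856196991}{28612255328} \approx -5.804 \cdot 10^{6}$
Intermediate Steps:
$t{\left(r,O \right)} = \frac{171 + O}{O + r}$
$- \frac{680859}{t{\left(1452,\frac{272}{-359} \right)}} + \frac{3458835}{1001831 - -2275257} = - \frac{680859}{\frac{1}{\frac{272}{-359} + 1452} \left(171 + \frac{272}{-359}\right)} + \frac{3458835}{1001831 - -2275257} = - \frac{680859}{\frac{1}{272 \left(- \frac{1}{359}\right) + 1452} \left(171 + 272 \left(- \frac{1}{359}\right)\right)} + \frac{3458835}{1001831 + 2275257} = - \frac{680859}{\frac{1}{- \frac{272}{359} + 1452} \left(171 - \frac{272}{359}\right)} + \frac{3458835}{3277088} = - \frac{680859}{\frac{1}{\frac{520996}{359}} \cdot \frac{61117}{359}} + 3458835 \cdot \frac{1}{3277088} = - \frac{680859}{\frac{359}{520996} \cdot \frac{61117}{359}} + \frac{3458835}{3277088} = - \frac{680859}{\frac{8731}{74428}} + \frac{3458835}{3277088} = \left(-680859\right) \frac{74428}{8731} + \frac{3458835}{3277088} = - \frac{50674973652}{8731} + \frac{3458835}{3277088} = - \frac{166066317856196991}{28612255328}$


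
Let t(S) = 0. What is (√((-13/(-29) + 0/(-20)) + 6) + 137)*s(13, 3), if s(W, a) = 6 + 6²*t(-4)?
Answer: 822 + 6*√5423/29 ≈ 837.24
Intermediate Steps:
s(W, a) = 6 (s(W, a) = 6 + 6²*0 = 6 + 36*0 = 6 + 0 = 6)
(√((-13/(-29) + 0/(-20)) + 6) + 137)*s(13, 3) = (√((-13/(-29) + 0/(-20)) + 6) + 137)*6 = (√((-13*(-1/29) + 0*(-1/20)) + 6) + 137)*6 = (√((13/29 + 0) + 6) + 137)*6 = (√(13/29 + 6) + 137)*6 = (√(187/29) + 137)*6 = (√5423/29 + 137)*6 = (137 + √5423/29)*6 = 822 + 6*√5423/29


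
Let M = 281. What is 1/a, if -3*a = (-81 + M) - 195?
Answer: -3/5 ≈ -0.60000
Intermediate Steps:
a = -5/3 (a = -((-81 + 281) - 195)/3 = -(200 - 195)/3 = -1/3*5 = -5/3 ≈ -1.6667)
1/a = 1/(-5/3) = -3/5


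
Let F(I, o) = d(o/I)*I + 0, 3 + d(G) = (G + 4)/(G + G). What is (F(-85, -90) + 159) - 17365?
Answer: -308773/18 ≈ -17154.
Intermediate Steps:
d(G) = -3 + (4 + G)/(2*G) (d(G) = -3 + (G + 4)/(G + G) = -3 + (4 + G)/((2*G)) = -3 + (4 + G)*(1/(2*G)) = -3 + (4 + G)/(2*G))
F(I, o) = I*(-5/2 + 2*I/o) (F(I, o) = (-5/2 + 2/((o/I)))*I + 0 = (-5/2 + 2*(I/o))*I + 0 = (-5/2 + 2*I/o)*I + 0 = I*(-5/2 + 2*I/o) + 0 = I*(-5/2 + 2*I/o))
(F(-85, -90) + 159) - 17365 = ((½)*(-85)*(-5*(-90) + 4*(-85))/(-90) + 159) - 17365 = ((½)*(-85)*(-1/90)*(450 - 340) + 159) - 17365 = ((½)*(-85)*(-1/90)*110 + 159) - 17365 = (935/18 + 159) - 17365 = 3797/18 - 17365 = -308773/18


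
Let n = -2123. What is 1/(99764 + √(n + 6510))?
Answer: 99764/9952851309 - √4387/9952851309 ≈ 1.0017e-5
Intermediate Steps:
1/(99764 + √(n + 6510)) = 1/(99764 + √(-2123 + 6510)) = 1/(99764 + √4387)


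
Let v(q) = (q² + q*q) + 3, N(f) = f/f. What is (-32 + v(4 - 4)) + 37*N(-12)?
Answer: 8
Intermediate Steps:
N(f) = 1
v(q) = 3 + 2*q² (v(q) = (q² + q²) + 3 = 2*q² + 3 = 3 + 2*q²)
(-32 + v(4 - 4)) + 37*N(-12) = (-32 + (3 + 2*(4 - 4)²)) + 37*1 = (-32 + (3 + 2*0²)) + 37 = (-32 + (3 + 2*0)) + 37 = (-32 + (3 + 0)) + 37 = (-32 + 3) + 37 = -29 + 37 = 8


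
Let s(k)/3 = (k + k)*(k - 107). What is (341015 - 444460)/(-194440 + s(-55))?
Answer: 20689/28196 ≈ 0.73376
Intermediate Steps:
s(k) = 6*k*(-107 + k) (s(k) = 3*((k + k)*(k - 107)) = 3*((2*k)*(-107 + k)) = 3*(2*k*(-107 + k)) = 6*k*(-107 + k))
(341015 - 444460)/(-194440 + s(-55)) = (341015 - 444460)/(-194440 + 6*(-55)*(-107 - 55)) = -103445/(-194440 + 6*(-55)*(-162)) = -103445/(-194440 + 53460) = -103445/(-140980) = -103445*(-1/140980) = 20689/28196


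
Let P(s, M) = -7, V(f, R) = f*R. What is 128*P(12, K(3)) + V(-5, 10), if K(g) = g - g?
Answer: -946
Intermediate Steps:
V(f, R) = R*f
K(g) = 0
128*P(12, K(3)) + V(-5, 10) = 128*(-7) + 10*(-5) = -896 - 50 = -946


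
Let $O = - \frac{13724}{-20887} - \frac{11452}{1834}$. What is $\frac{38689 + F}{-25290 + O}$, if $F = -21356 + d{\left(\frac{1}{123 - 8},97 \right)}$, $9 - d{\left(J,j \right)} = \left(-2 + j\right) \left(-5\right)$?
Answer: $- \frac{48750821949}{69213709852} \approx -0.70435$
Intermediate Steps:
$d{\left(J,j \right)} = -1 + 5 j$ ($d{\left(J,j \right)} = 9 - \left(-2 + j\right) \left(-5\right) = 9 - \left(10 - 5 j\right) = 9 + \left(-10 + 5 j\right) = -1 + 5 j$)
$F = -20872$ ($F = -21356 + \left(-1 + 5 \cdot 97\right) = -21356 + \left(-1 + 485\right) = -21356 + 484 = -20872$)
$O = - \frac{15287722}{2736197}$ ($O = \left(-13724\right) \left(- \frac{1}{20887}\right) - \frac{818}{131} = \frac{13724}{20887} - \frac{818}{131} = - \frac{15287722}{2736197} \approx -5.5872$)
$\frac{38689 + F}{-25290 + O} = \frac{38689 - 20872}{-25290 - \frac{15287722}{2736197}} = \frac{17817}{- \frac{69213709852}{2736197}} = 17817 \left(- \frac{2736197}{69213709852}\right) = - \frac{48750821949}{69213709852}$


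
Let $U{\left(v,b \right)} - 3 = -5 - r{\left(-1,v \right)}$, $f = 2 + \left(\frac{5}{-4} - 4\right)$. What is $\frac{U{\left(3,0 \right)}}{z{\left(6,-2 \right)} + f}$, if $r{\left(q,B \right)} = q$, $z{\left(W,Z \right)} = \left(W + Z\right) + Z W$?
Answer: $\frac{4}{45} \approx 0.088889$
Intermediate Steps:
$z{\left(W,Z \right)} = W + Z + W Z$ ($z{\left(W,Z \right)} = \left(W + Z\right) + W Z = W + Z + W Z$)
$f = - \frac{13}{4}$ ($f = 2 + \left(5 \left(- \frac{1}{4}\right) - 4\right) = 2 - \frac{21}{4} = - \frac{13}{4} \approx -3.25$)
$U{\left(v,b \right)} = -1$ ($U{\left(v,b \right)} = 3 - 4 = -1$)
$\frac{U{\left(3,0 \right)}}{z{\left(6,-2 \right)} + f} = - \frac{1}{\left(6 - 2 + 6 \left(-2\right)\right) - \frac{13}{4}} = - \frac{1}{\left(6 - 2 - 12\right) - \frac{13}{4}} = - \frac{1}{-8 - \frac{13}{4}} = - \frac{1}{- \frac{45}{4}} = \left(-1\right) \left(- \frac{4}{45}\right) = \frac{4}{45}$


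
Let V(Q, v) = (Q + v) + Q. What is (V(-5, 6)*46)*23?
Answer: -4232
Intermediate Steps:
V(Q, v) = v + 2*Q
(V(-5, 6)*46)*23 = ((6 + 2*(-5))*46)*23 = ((6 - 10)*46)*23 = -4*46*23 = -184*23 = -4232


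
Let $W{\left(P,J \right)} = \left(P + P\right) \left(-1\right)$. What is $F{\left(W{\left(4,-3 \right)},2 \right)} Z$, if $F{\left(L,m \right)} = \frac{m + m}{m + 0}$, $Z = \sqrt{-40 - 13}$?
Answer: $2 i \sqrt{53} \approx 14.56 i$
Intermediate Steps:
$Z = i \sqrt{53}$ ($Z = \sqrt{-53} = i \sqrt{53} \approx 7.2801 i$)
$W{\left(P,J \right)} = - 2 P$ ($W{\left(P,J \right)} = 2 P \left(-1\right) = - 2 P$)
$F{\left(L,m \right)} = 2$ ($F{\left(L,m \right)} = \frac{2 m}{m} = 2$)
$F{\left(W{\left(4,-3 \right)},2 \right)} Z = 2 i \sqrt{53}$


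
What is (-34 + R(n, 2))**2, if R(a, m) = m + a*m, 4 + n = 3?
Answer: 1156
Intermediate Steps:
n = -1 (n = -4 + 3 = -1)
(-34 + R(n, 2))**2 = (-34 + 2*(1 - 1))**2 = (-34 + 2*0)**2 = (-34 + 0)**2 = (-34)**2 = 1156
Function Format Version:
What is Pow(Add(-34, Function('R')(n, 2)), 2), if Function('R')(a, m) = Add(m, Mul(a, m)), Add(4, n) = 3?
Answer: 1156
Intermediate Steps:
n = -1 (n = Add(-4, 3) = -1)
Pow(Add(-34, Function('R')(n, 2)), 2) = Pow(Add(-34, Mul(2, Add(1, -1))), 2) = Pow(Add(-34, Mul(2, 0)), 2) = Pow(Add(-34, 0), 2) = Pow(-34, 2) = 1156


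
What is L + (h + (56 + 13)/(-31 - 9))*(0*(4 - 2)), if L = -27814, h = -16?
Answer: -27814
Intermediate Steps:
L + (h + (56 + 13)/(-31 - 9))*(0*(4 - 2)) = -27814 + (-16 + (56 + 13)/(-31 - 9))*(0*(4 - 2)) = -27814 + (-16 + 69/(-40))*(0*2) = -27814 + (-16 + 69*(-1/40))*0 = -27814 + (-16 - 69/40)*0 = -27814 - 709/40*0 = -27814 + 0 = -27814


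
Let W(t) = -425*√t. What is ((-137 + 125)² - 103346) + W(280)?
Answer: -103202 - 850*√70 ≈ -1.1031e+5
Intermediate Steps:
((-137 + 125)² - 103346) + W(280) = ((-137 + 125)² - 103346) - 850*√70 = ((-12)² - 103346) - 850*√70 = (144 - 103346) - 850*√70 = -103202 - 850*√70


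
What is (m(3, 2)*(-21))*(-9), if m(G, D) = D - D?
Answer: 0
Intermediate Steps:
m(G, D) = 0
(m(3, 2)*(-21))*(-9) = (0*(-21))*(-9) = 0*(-9) = 0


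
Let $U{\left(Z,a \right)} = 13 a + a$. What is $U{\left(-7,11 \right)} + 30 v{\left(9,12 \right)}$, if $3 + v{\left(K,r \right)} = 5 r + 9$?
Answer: $2134$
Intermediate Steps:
$v{\left(K,r \right)} = 6 + 5 r$ ($v{\left(K,r \right)} = -3 + \left(5 r + 9\right) = -3 + \left(9 + 5 r\right) = 6 + 5 r$)
$U{\left(Z,a \right)} = 14 a$
$U{\left(-7,11 \right)} + 30 v{\left(9,12 \right)} = 14 \cdot 11 + 30 \left(6 + 5 \cdot 12\right) = 154 + 30 \left(6 + 60\right) = 154 + 30 \cdot 66 = 154 + 1980 = 2134$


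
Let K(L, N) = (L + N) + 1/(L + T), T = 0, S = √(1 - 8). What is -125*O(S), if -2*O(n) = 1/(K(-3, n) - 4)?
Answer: -4125/547 - 1125*I*√7/1094 ≈ -7.5411 - 2.7207*I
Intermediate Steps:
S = I*√7 (S = √(-7) = I*√7 ≈ 2.6458*I)
K(L, N) = L + N + 1/L (K(L, N) = (L + N) + 1/(L + 0) = (L + N) + 1/L = L + N + 1/L)
O(n) = -1/(2*(-22/3 + n)) (O(n) = -1/(2*((-3 + n + 1/(-3)) - 4)) = -1/(2*((-3 + n - ⅓) - 4)) = -1/(2*((-10/3 + n) - 4)) = -1/(2*(-22/3 + n)))
-125*O(S) = -(-375)/(-44 + 6*(I*√7)) = -(-375)/(-44 + 6*I*√7) = 375/(-44 + 6*I*√7)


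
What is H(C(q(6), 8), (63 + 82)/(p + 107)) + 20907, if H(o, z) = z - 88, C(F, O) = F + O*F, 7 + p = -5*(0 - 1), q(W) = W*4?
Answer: 437228/21 ≈ 20820.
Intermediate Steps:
q(W) = 4*W
p = -2 (p = -7 - 5*(0 - 1) = -7 - 5*(-1) = -7 + 5 = -2)
C(F, O) = F + F*O
H(o, z) = -88 + z
H(C(q(6), 8), (63 + 82)/(p + 107)) + 20907 = (-88 + (63 + 82)/(-2 + 107)) + 20907 = (-88 + 145/105) + 20907 = (-88 + 145*(1/105)) + 20907 = (-88 + 29/21) + 20907 = -1819/21 + 20907 = 437228/21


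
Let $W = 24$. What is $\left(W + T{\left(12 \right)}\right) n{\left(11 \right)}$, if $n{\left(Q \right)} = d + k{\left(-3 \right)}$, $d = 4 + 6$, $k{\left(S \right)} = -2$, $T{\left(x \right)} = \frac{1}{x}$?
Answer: $\frac{578}{3} \approx 192.67$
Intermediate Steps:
$d = 10$
$n{\left(Q \right)} = 8$ ($n{\left(Q \right)} = 10 - 2 = 8$)
$\left(W + T{\left(12 \right)}\right) n{\left(11 \right)} = \left(24 + \frac{1}{12}\right) 8 = \frac{289}{12} \cdot 8 = \frac{578}{3}$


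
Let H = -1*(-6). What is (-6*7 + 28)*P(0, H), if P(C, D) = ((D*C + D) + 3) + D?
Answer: -210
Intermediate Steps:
H = 6
P(C, D) = 3 + 2*D + C*D (P(C, D) = ((C*D + D) + 3) + D = ((D + C*D) + 3) + D = (3 + D + C*D) + D = 3 + 2*D + C*D)
(-6*7 + 28)*P(0, H) = (-6*7 + 28)*(3 + 2*6 + 0*6) = (-42 + 28)*(3 + 12 + 0) = -14*15 = -210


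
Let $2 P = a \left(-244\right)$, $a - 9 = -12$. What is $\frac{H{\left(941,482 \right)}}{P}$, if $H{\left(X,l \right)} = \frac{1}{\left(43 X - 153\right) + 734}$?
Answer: $\frac{1}{15022104} \approx 6.6569 \cdot 10^{-8}$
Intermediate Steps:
$a = -3$ ($a = 9 - 12 = -3$)
$H{\left(X,l \right)} = \frac{1}{581 + 43 X}$ ($H{\left(X,l \right)} = \frac{1}{\left(-153 + 43 X\right) + 734} = \frac{1}{581 + 43 X}$)
$P = 366$ ($P = \frac{\left(-3\right) \left(-244\right)}{2} = \frac{1}{2} \cdot 732 = 366$)
$\frac{H{\left(941,482 \right)}}{P} = \frac{1}{\left(581 + 43 \cdot 941\right) 366} = \frac{1}{581 + 40463} \cdot \frac{1}{366} = \frac{1}{41044} \cdot \frac{1}{366} = \frac{1}{15022104}$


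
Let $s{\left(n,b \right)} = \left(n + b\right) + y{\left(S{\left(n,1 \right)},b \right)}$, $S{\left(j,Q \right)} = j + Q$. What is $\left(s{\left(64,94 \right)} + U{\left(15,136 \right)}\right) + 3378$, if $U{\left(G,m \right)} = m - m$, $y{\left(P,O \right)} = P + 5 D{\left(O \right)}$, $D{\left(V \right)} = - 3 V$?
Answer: $2191$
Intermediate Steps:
$S{\left(j,Q \right)} = Q + j$
$y{\left(P,O \right)} = P - 15 O$ ($y{\left(P,O \right)} = P + 5 \left(- 3 O\right) = P - 15 O$)
$U{\left(G,m \right)} = 0$
$s{\left(n,b \right)} = 1 - 14 b + 2 n$ ($s{\left(n,b \right)} = \left(n + b\right) - \left(-1 - n + 15 b\right) = \left(b + n\right) + \left(1 + n - 15 b\right) = 1 - 14 b + 2 n$)
$\left(s{\left(64,94 \right)} + U{\left(15,136 \right)}\right) + 3378 = \left(\left(1 - 1316 + 2 \cdot 64\right) + 0\right) + 3378 = \left(\left(1 - 1316 + 128\right) + 0\right) + 3378 = \left(-1187 + 0\right) + 3378 = -1187 + 3378 = 2191$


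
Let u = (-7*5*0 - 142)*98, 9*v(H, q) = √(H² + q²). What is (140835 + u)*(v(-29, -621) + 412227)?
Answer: 52319438613 + 126919*√386482/9 ≈ 5.2328e+10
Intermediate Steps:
v(H, q) = √(H² + q²)/9
u = -13916 (u = (-35*0 - 142)*98 = (0 - 142)*98 = -142*98 = -13916)
(140835 + u)*(v(-29, -621) + 412227) = (140835 - 13916)*(√((-29)² + (-621)²)/9 + 412227) = 126919*(√(841 + 385641)/9 + 412227) = 126919*(√386482/9 + 412227) = 126919*(412227 + √386482/9) = 52319438613 + 126919*√386482/9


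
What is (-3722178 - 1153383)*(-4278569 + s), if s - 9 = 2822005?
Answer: 7101522752355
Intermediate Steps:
s = 2822014 (s = 9 + 2822005 = 2822014)
(-3722178 - 1153383)*(-4278569 + s) = (-3722178 - 1153383)*(-4278569 + 2822014) = -4875561*(-1456555) = 7101522752355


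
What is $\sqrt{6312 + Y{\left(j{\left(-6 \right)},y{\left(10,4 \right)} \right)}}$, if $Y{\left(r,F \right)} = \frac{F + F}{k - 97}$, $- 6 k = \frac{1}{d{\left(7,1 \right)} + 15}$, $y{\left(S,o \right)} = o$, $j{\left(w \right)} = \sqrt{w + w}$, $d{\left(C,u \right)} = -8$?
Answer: $\frac{18 \sqrt{12939918}}{815} \approx 79.448$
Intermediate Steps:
$j{\left(w \right)} = \sqrt{2} \sqrt{w}$ ($j{\left(w \right)} = \sqrt{2 w} = \sqrt{2} \sqrt{w}$)
$k = - \frac{1}{42}$ ($k = - \frac{1}{6 \left(-8 + 15\right)} = - \frac{1}{6 \cdot 7} = \left(- \frac{1}{6}\right) \frac{1}{7} = - \frac{1}{42} \approx -0.02381$)
$Y{\left(r,F \right)} = - \frac{84 F}{4075}$ ($Y{\left(r,F \right)} = \frac{F + F}{- \frac{1}{42} - 97} = \frac{2 F}{- \frac{4075}{42}} = 2 F \left(- \frac{42}{4075}\right) = - \frac{84 F}{4075}$)
$\sqrt{6312 + Y{\left(j{\left(-6 \right)},y{\left(10,4 \right)} \right)}} = \sqrt{6312 - \frac{336}{4075}} = \sqrt{\frac{25721064}{4075}} = \frac{18 \sqrt{12939918}}{815}$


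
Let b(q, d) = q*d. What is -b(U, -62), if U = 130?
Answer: 8060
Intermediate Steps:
b(q, d) = d*q
-b(U, -62) = -(-62)*130 = -1*(-8060) = 8060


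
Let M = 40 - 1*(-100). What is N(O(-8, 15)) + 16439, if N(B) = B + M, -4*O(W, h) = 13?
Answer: 66303/4 ≈ 16576.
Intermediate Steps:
M = 140 (M = 40 + 100 = 140)
O(W, h) = -13/4 (O(W, h) = -¼*13 = -13/4)
N(B) = 140 + B (N(B) = B + 140 = 140 + B)
N(O(-8, 15)) + 16439 = (140 - 13/4) + 16439 = 547/4 + 16439 = 66303/4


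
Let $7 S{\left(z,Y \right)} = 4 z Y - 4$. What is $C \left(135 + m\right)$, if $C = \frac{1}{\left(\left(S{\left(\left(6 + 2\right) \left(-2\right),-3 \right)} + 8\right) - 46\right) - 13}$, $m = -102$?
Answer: $- \frac{231}{169} \approx -1.3669$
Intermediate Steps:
$S{\left(z,Y \right)} = - \frac{4}{7} + \frac{4 Y z}{7}$ ($S{\left(z,Y \right)} = \frac{4 z Y - 4}{7} = \frac{4 Y z - 4}{7} = \frac{-4 + 4 Y z}{7} = - \frac{4}{7} + \frac{4 Y z}{7}$)
$C = - \frac{7}{169}$ ($C = \frac{1}{\left(\left(\left(- \frac{4}{7} + \frac{4}{7} \left(-3\right) \left(6 + 2\right) \left(-2\right)\right) + 8\right) - 46\right) - 13} = \frac{1}{\left(\left(\left(- \frac{4}{7} + \frac{4}{7} \left(-3\right) 8 \left(-2\right)\right) + 8\right) - 46\right) - 13} = \frac{1}{\left(\left(\left(- \frac{4}{7} + \frac{4}{7} \left(-3\right) \left(-16\right)\right) + 8\right) - 46\right) - 13} = \frac{1}{\left(\left(\left(- \frac{4}{7} + \frac{192}{7}\right) + 8\right) - 46\right) - 13} = \frac{1}{\left(\left(\frac{188}{7} + 8\right) - 46\right) - 13} = \frac{1}{\left(\frac{244}{7} - 46\right) - 13} = \frac{1}{- \frac{78}{7} - 13} = \frac{1}{- \frac{169}{7}} = - \frac{7}{169} \approx -0.04142$)
$C \left(135 + m\right) = - \frac{7 \left(135 - 102\right)}{169} = \left(- \frac{7}{169}\right) 33 = - \frac{231}{169}$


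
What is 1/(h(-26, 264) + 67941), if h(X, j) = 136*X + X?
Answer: 1/64379 ≈ 1.5533e-5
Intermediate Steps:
h(X, j) = 137*X
1/(h(-26, 264) + 67941) = 1/(137*(-26) + 67941) = 1/(-3562 + 67941) = 1/64379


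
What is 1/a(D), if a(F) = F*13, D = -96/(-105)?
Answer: 35/416 ≈ 0.084135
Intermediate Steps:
D = 32/35 (D = -96*(-1/105) = 32/35 ≈ 0.91429)
a(F) = 13*F
1/a(D) = 1/(13*(32/35)) = 1/(416/35) = 35/416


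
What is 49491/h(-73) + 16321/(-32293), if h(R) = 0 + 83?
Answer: 1596858220/2680319 ≈ 595.77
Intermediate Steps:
h(R) = 83
49491/h(-73) + 16321/(-32293) = 49491/83 + 16321/(-32293) = 49491*(1/83) + 16321*(-1/32293) = 49491/83 - 16321/32293 = 1596858220/2680319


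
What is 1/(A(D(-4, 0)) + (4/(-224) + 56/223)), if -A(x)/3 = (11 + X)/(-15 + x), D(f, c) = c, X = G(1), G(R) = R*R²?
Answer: 62440/164421 ≈ 0.37976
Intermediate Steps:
G(R) = R³
X = 1 (X = 1³ = 1)
A(x) = -36/(-15 + x) (A(x) = -3*(11 + 1)/(-15 + x) = -36/(-15 + x))
1/(A(D(-4, 0)) + (4/(-224) + 56/223)) = 1/(-36/(-15 + 0) + (4/(-224) + 56/223)) = 1/(-36/(-15) + (4*(-1/224) + 56*(1/223))) = 1/(-36*(-1/15) + (-1/56 + 56/223)) = 1/(12/5 + 2913/12488) = 1/(164421/62440) = 62440/164421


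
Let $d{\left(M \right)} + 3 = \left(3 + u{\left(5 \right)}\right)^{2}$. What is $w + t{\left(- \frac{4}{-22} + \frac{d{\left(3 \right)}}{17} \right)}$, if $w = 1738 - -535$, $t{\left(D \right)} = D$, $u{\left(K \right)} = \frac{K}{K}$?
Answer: $\frac{425228}{187} \approx 2273.9$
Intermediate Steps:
$u{\left(K \right)} = 1$
$d{\left(M \right)} = 13$ ($d{\left(M \right)} = -3 + \left(3 + 1\right)^{2} = -3 + 4^{2} = -3 + 16 = 13$)
$w = 2273$ ($w = 1738 + 535 = 2273$)
$w + t{\left(- \frac{4}{-22} + \frac{d{\left(3 \right)}}{17} \right)} = 2273 + \left(- \frac{4}{-22} + \frac{13}{17}\right) = 2273 + \left(\left(-4\right) \left(- \frac{1}{22}\right) + 13 \cdot \frac{1}{17}\right) = 2273 + \left(\frac{2}{11} + \frac{13}{17}\right) = 2273 + \frac{177}{187} = \frac{425228}{187}$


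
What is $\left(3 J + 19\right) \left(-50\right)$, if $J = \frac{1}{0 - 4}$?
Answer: $- \frac{1825}{2} \approx -912.5$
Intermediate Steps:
$J = - \frac{1}{4}$ ($J = \frac{1}{-4} = - \frac{1}{4} \approx -0.25$)
$\left(3 J + 19\right) \left(-50\right) = \left(3 \left(- \frac{1}{4}\right) + 19\right) \left(-50\right) = \left(- \frac{3}{4} + 19\right) \left(-50\right) = \frac{73}{4} \left(-50\right) = - \frac{1825}{2}$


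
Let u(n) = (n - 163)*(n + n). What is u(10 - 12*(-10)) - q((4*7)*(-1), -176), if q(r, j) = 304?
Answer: -8884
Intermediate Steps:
u(n) = 2*n*(-163 + n) (u(n) = (-163 + n)*(2*n) = 2*n*(-163 + n))
u(10 - 12*(-10)) - q((4*7)*(-1), -176) = 2*(10 - 12*(-10))*(-163 + (10 - 12*(-10))) - 1*304 = 2*(10 + 120)*(-163 + (10 + 120)) - 304 = 2*130*(-163 + 130) - 304 = 2*130*(-33) - 304 = -8580 - 304 = -8884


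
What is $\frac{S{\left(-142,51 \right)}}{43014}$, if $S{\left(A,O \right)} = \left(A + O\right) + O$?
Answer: $- \frac{20}{21507} \approx -0.00092993$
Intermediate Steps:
$S{\left(A,O \right)} = A + 2 O$
$\frac{S{\left(-142,51 \right)}}{43014} = \frac{-142 + 2 \cdot 51}{43014} = \left(-142 + 102\right) \frac{1}{43014} = \left(-40\right) \frac{1}{43014} = - \frac{20}{21507}$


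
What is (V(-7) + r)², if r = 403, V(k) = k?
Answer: 156816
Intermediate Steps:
(V(-7) + r)² = (-7 + 403)² = 396² = 156816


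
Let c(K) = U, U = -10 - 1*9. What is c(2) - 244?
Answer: -263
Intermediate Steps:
U = -19 (U = -10 - 9 = -19)
c(K) = -19
c(2) - 244 = -19 - 244 = -263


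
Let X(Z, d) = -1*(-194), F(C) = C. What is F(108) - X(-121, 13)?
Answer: -86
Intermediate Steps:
X(Z, d) = 194
F(108) - X(-121, 13) = 108 - 1*194 = 108 - 194 = -86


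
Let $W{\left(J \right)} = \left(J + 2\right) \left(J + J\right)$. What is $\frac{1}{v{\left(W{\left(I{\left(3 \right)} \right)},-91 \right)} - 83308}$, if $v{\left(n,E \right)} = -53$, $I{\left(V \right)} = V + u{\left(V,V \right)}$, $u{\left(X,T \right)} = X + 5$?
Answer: $- \frac{1}{83361} \approx -1.1996 \cdot 10^{-5}$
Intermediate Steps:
$u{\left(X,T \right)} = 5 + X$
$I{\left(V \right)} = 5 + 2 V$ ($I{\left(V \right)} = V + \left(5 + V\right) = 5 + 2 V$)
$W{\left(J \right)} = 2 J \left(2 + J\right)$ ($W{\left(J \right)} = \left(2 + J\right) 2 J = 2 J \left(2 + J\right)$)
$\frac{1}{v{\left(W{\left(I{\left(3 \right)} \right)},-91 \right)} - 83308} = \frac{1}{-53 - 83308} = \frac{1}{-83361} = - \frac{1}{83361}$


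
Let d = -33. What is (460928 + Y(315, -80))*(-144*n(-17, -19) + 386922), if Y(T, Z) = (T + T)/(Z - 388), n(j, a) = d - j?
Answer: 2332260291009/13 ≈ 1.7940e+11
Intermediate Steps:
n(j, a) = -33 - j
Y(T, Z) = 2*T/(-388 + Z) (Y(T, Z) = (2*T)/(-388 + Z) = 2*T/(-388 + Z))
(460928 + Y(315, -80))*(-144*n(-17, -19) + 386922) = (460928 + 2*315/(-388 - 80))*(-144*(-33 - 1*(-17)) + 386922) = (460928 + 2*315/(-468))*(-144*(-33 + 17) + 386922) = (460928 + 2*315*(-1/468))*(-144*(-16) + 386922) = (460928 - 35/26)*(2304 + 386922) = (11984093/26)*389226 = 2332260291009/13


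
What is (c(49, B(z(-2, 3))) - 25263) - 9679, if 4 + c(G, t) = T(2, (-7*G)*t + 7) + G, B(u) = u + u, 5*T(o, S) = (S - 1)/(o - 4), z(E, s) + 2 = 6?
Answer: -173116/5 ≈ -34623.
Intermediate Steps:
z(E, s) = 4 (z(E, s) = -2 + 6 = 4)
T(o, S) = (-1 + S)/(5*(-4 + o)) (T(o, S) = ((S - 1)/(o - 4))/5 = ((-1 + S)/(-4 + o))/5 = (-1 + S)/(5*(-4 + o)))
B(u) = 2*u
c(G, t) = -23/5 + G + 7*G*t/10 (c(G, t) = -4 + ((-1 + ((-7*G)*t + 7))/(5*(-4 + 2)) + G) = -4 + ((1/5)*(-1 + (-7*G*t + 7))/(-2) + G) = -4 + ((1/5)*(-1/2)*(-1 + (7 - 7*G*t)) + G) = -4 + ((1/5)*(-1/2)*(6 - 7*G*t) + G) = -4 + ((-3/5 + 7*G*t/10) + G) = -4 + (-3/5 + G + 7*G*t/10) = -23/5 + G + 7*G*t/10)
(c(49, B(z(-2, 3))) - 25263) - 9679 = ((-23/5 + 49 + (7/10)*49*(2*4)) - 25263) - 9679 = ((-23/5 + 49 + (7/10)*49*8) - 25263) - 9679 = ((-23/5 + 49 + 1372/5) - 25263) - 9679 = (1594/5 - 25263) - 9679 = -124721/5 - 9679 = -173116/5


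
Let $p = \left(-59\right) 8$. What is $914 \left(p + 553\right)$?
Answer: $74034$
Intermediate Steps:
$p = -472$
$914 \left(p + 553\right) = 914 \left(-472 + 553\right) = 914 \cdot 81 = 74034$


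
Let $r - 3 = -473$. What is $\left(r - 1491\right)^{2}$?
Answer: $3845521$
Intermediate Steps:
$r = -470$ ($r = 3 - 473 = -470$)
$\left(r - 1491\right)^{2} = \left(-470 - 1491\right)^{2} = \left(-1961\right)^{2} = 3845521$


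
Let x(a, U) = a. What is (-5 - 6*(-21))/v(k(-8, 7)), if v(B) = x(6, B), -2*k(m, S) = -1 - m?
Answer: 121/6 ≈ 20.167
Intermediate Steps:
k(m, S) = ½ + m/2 (k(m, S) = -(-1 - m)/2 = ½ + m/2)
v(B) = 6
(-5 - 6*(-21))/v(k(-8, 7)) = (-5 - 6*(-21))/6 = (-5 + 126)*(⅙) = 121*(⅙) = 121/6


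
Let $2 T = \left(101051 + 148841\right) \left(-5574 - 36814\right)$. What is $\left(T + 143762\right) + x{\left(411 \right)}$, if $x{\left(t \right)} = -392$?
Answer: $-5296067678$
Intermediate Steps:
$T = -5296211048$ ($T = \frac{\left(101051 + 148841\right) \left(-5574 - 36814\right)}{2} = \frac{249892 \left(-42388\right)}{2} = \frac{1}{2} \left(-10592422096\right) = -5296211048$)
$\left(T + 143762\right) + x{\left(411 \right)} = \left(-5296211048 + 143762\right) - 392 = -5296067286 - 392 = -5296067678$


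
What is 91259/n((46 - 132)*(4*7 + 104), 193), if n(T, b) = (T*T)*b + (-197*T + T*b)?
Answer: 91259/24871550880 ≈ 3.6692e-6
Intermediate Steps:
n(T, b) = -197*T + T*b + b*T**2 (n(T, b) = T**2*b + (-197*T + T*b) = b*T**2 + (-197*T + T*b) = -197*T + T*b + b*T**2)
91259/n((46 - 132)*(4*7 + 104), 193) = 91259/((((46 - 132)*(4*7 + 104))*(-197 + 193 + ((46 - 132)*(4*7 + 104))*193))) = 91259/(((-86*(28 + 104))*(-197 + 193 - 86*(28 + 104)*193))) = 91259/(((-86*132)*(-197 + 193 - 86*132*193))) = 91259/((-11352*(-197 + 193 - 11352*193))) = 91259/((-11352*(-197 + 193 - 2190936))) = 91259/((-11352*(-2190940))) = 91259/24871550880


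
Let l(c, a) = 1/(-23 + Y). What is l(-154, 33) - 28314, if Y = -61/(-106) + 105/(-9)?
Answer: -306952392/10841 ≈ -28314.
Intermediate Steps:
Y = -3527/318 (Y = -61*(-1/106) + 105*(-1/9) = 61/106 - 35/3 = -3527/318 ≈ -11.091)
l(c, a) = -318/10841 (l(c, a) = 1/(-23 - 3527/318) = 1/(-10841/318) = -318/10841)
l(-154, 33) - 28314 = -318/10841 - 28314 = -306952392/10841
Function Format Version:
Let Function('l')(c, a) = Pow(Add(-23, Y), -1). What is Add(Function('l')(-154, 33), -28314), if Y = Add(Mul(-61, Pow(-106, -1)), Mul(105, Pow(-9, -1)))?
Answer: Rational(-306952392, 10841) ≈ -28314.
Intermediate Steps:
Y = Rational(-3527, 318) (Y = Add(Mul(-61, Rational(-1, 106)), Mul(105, Rational(-1, 9))) = Add(Rational(61, 106), Rational(-35, 3)) = Rational(-3527, 318) ≈ -11.091)
Function('l')(c, a) = Rational(-318, 10841) (Function('l')(c, a) = Pow(Add(-23, Rational(-3527, 318)), -1) = Pow(Rational(-10841, 318), -1) = Rational(-318, 10841))
Add(Function('l')(-154, 33), -28314) = Add(Rational(-318, 10841), -28314) = Rational(-306952392, 10841)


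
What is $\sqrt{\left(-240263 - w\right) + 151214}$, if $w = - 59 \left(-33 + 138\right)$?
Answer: $3 i \sqrt{9206} \approx 287.84 i$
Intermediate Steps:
$w = -6195$ ($w = \left(-59\right) 105 = -6195$)
$\sqrt{\left(-240263 - w\right) + 151214} = \sqrt{\left(-240263 - -6195\right) + 151214} = \sqrt{\left(-240263 + 6195\right) + 151214} = \sqrt{-234068 + 151214} = \sqrt{-82854} = 3 i \sqrt{9206}$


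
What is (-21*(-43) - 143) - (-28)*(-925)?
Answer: -25140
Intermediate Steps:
(-21*(-43) - 143) - (-28)*(-925) = (903 - 143) - 1*25900 = 760 - 25900 = -25140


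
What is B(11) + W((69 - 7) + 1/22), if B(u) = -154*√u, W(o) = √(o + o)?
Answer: -154*√11 + √15015/11 ≈ -499.62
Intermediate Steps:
W(o) = √2*√o (W(o) = √(2*o) = √2*√o)
B(11) + W((69 - 7) + 1/22) = -154*√11 + √2*√((69 - 7) + 1/22) = -154*√11 + √2*√(62 + 1/22) = -154*√11 + √2*√(1365/22) = -154*√11 + √2*(√30030/22) = -154*√11 + √15015/11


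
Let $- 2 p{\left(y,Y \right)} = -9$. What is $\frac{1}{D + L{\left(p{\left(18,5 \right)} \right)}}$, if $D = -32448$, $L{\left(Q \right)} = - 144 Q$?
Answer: $- \frac{1}{33096} \approx -3.0215 \cdot 10^{-5}$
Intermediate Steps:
$p{\left(y,Y \right)} = \frac{9}{2}$ ($p{\left(y,Y \right)} = \left(- \frac{1}{2}\right) \left(-9\right) = \frac{9}{2}$)
$\frac{1}{D + L{\left(p{\left(18,5 \right)} \right)}} = \frac{1}{-32448 - 648} = \frac{1}{-33096} = - \frac{1}{33096}$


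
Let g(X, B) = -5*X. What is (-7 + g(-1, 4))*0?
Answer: 0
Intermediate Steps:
(-7 + g(-1, 4))*0 = (-7 - 5*(-1))*0 = (-7 + 5)*0 = -2*0 = 0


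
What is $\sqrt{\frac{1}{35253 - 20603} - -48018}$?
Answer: $\frac{29 \sqrt{490166146}}{2930} \approx 219.13$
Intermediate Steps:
$\sqrt{\frac{1}{35253 - 20603} - -48018} = \sqrt{\frac{1}{14650} + 48018} = \sqrt{\frac{703463701}{14650}} = \frac{29 \sqrt{490166146}}{2930}$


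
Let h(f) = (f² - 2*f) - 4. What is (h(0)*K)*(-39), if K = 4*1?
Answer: 624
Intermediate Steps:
K = 4
h(f) = -4 + f² - 2*f
(h(0)*K)*(-39) = ((-4 + 0² - 2*0)*4)*(-39) = ((-4 + 0 + 0)*4)*(-39) = -4*4*(-39) = -16*(-39) = 624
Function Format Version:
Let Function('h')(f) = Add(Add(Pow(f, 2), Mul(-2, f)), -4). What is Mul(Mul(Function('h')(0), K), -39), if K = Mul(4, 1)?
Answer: 624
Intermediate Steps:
K = 4
Function('h')(f) = Add(-4, Pow(f, 2), Mul(-2, f))
Mul(Mul(Function('h')(0), K), -39) = Mul(Mul(Add(-4, Pow(0, 2), Mul(-2, 0)), 4), -39) = Mul(Mul(Add(-4, 0, 0), 4), -39) = Mul(Mul(-4, 4), -39) = Mul(-16, -39) = 624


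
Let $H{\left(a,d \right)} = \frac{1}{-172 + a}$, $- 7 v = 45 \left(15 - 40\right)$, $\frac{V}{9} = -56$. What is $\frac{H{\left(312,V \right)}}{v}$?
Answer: $\frac{1}{22500} \approx 4.4444 \cdot 10^{-5}$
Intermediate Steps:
$V = -504$ ($V = 9 \left(-56\right) = -504$)
$v = \frac{1125}{7}$ ($v = - \frac{45 \left(15 - 40\right)}{7} = - \frac{45 \left(-25\right)}{7} = \left(- \frac{1}{7}\right) \left(-1125\right) = \frac{1125}{7} \approx 160.71$)
$\frac{H{\left(312,V \right)}}{v} = \frac{1}{\left(-172 + 312\right) \frac{1125}{7}} = \frac{1}{140} \cdot \frac{7}{1125} = \frac{1}{22500}$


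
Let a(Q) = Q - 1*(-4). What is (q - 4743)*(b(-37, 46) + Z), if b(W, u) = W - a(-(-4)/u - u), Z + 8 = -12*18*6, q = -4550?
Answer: 277665547/23 ≈ 1.2072e+7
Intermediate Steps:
Z = -1304 (Z = -8 - 12*18*6 = -8 - 216*6 = -8 - 1296 = -1304)
a(Q) = 4 + Q (a(Q) = Q + 4 = 4 + Q)
b(W, u) = -4 + W + u - 4/u (b(W, u) = W - (4 + (-(-4)/u - u)) = W - (4 + (4/u - u)) = W - (4 + (-u + 4/u)) = W - (4 - u + 4/u) = W + (-4 + u - 4/u) = -4 + W + u - 4/u)
(q - 4743)*(b(-37, 46) + Z) = (-4550 - 4743)*((-4 - 37 + 46 - 4/46) - 1304) = -9293*((-4 - 37 + 46 - 4*1/46) - 1304) = -9293*((-4 - 37 + 46 - 2/23) - 1304) = -9293*(113/23 - 1304) = -9293*(-29879/23) = 277665547/23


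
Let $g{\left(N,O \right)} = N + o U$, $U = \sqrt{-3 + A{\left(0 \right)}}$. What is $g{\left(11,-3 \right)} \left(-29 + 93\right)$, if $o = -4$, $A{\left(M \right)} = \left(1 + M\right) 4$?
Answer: $448$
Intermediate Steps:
$A{\left(M \right)} = 4 + 4 M$
$U = 1$ ($U = \sqrt{-3 + \left(4 + 4 \cdot 0\right)} = \sqrt{-3 + \left(4 + 0\right)} = \sqrt{-3 + 4} = \sqrt{1} = 1$)
$g{\left(N,O \right)} = -4 + N$ ($g{\left(N,O \right)} = N - 4 = -4 + N$)
$g{\left(11,-3 \right)} \left(-29 + 93\right) = \left(-4 + 11\right) \left(-29 + 93\right) = 7 \cdot 64 = 448$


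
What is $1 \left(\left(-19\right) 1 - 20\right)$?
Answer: $-39$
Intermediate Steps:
$1 \left(\left(-19\right) 1 - 20\right) = 1 \left(-19 - 20\right) = 1 \left(-39\right) = -39$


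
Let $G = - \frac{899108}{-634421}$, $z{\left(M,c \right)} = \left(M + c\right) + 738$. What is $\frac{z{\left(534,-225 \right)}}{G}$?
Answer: $\frac{664238787}{899108} \approx 738.78$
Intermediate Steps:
$z{\left(M,c \right)} = 738 + M + c$
$G = \frac{899108}{634421}$ ($G = \left(-899108\right) \left(- \frac{1}{634421}\right) = \frac{899108}{634421} \approx 1.4172$)
$\frac{z{\left(534,-225 \right)}}{G} = \frac{738 + 534 - 225}{\frac{899108}{634421}} = 1047 \cdot \frac{634421}{899108} = \frac{664238787}{899108}$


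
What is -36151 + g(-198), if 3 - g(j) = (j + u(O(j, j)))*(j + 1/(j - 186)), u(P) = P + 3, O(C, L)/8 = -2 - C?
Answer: 90512477/384 ≈ 2.3571e+5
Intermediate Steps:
O(C, L) = -16 - 8*C (O(C, L) = 8*(-2 - C) = -16 - 8*C)
u(P) = 3 + P
g(j) = 3 - (-13 - 7*j)*(j + 1/(-186 + j)) (g(j) = 3 - (j + (3 + (-16 - 8*j)))*(j + 1/(j - 186)) = 3 - (j + (-13 - 8*j))*(j + 1/(-186 + j)) = 3 - (-13 - 7*j)*(j + 1/(-186 + j)))
-36151 + g(-198) = -36151 + (-545 - 2408*(-198) - 1289*(-198)² + 7*(-198)³)/(-186 - 198) = -36151 + (-545 + 476784 - 1289*39204 + 7*(-7762392))/(-384) = -36151 - (-545 + 476784 - 50533956 - 54336744)/384 = -36151 - 1/384*(-104394461) = -36151 + 104394461/384 = 90512477/384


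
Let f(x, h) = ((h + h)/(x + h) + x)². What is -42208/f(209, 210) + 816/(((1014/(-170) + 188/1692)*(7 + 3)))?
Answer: -258247456902604/17335269605359 ≈ -14.897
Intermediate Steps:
f(x, h) = (x + 2*h/(h + x))² (f(x, h) = ((2*h)/(h + x) + x)² = (2*h/(h + x) + x)² = (x + 2*h/(h + x))²)
-42208/f(209, 210) + 816/(((1014/(-170) + 188/1692)*(7 + 3))) = -42208*(210 + 209)²/(209² + 2*210 + 210*209)² + 816/(((1014/(-170) + 188/1692)*(7 + 3))) = -42208*175561/(43681 + 420 + 43890)² + 816/(((1014*(-1/170) + 188*(1/1692))*10)) = -42208/((1/175561)*87991²) + 816/(((-507/85 + ⅑)*10)) = -42208/((1/175561)*7742416081) + 816/((-4478/765*10)) = -42208/7742416081/175561 + 816/(-8956/153) = -42208*175561/7742416081 + 816*(-153/8956) = -7410078688/7742416081 - 31212/2239 = -258247456902604/17335269605359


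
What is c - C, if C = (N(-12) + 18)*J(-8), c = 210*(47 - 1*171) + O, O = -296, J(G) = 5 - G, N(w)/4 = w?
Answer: -25946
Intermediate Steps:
N(w) = 4*w
c = -26336 (c = 210*(47 - 1*171) - 296 = 210*(47 - 171) - 296 = 210*(-124) - 296 = -26040 - 296 = -26336)
C = -390 (C = (4*(-12) + 18)*(5 - 1*(-8)) = (-48 + 18)*(5 + 8) = -30*13 = -390)
c - C = -26336 - 1*(-390) = -26336 + 390 = -25946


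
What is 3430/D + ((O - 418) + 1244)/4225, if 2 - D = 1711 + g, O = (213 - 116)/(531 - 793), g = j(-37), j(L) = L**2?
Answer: -313102093/340719210 ≈ -0.91894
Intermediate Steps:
g = 1369 (g = (-37)**2 = 1369)
O = -97/262 (O = 97/(-262) = 97*(-1/262) = -97/262 ≈ -0.37023)
D = -3078 (D = 2 - (1711 + 1369) = 2 - 1*3080 = 2 - 3080 = -3078)
3430/D + ((O - 418) + 1244)/4225 = 3430/(-3078) + ((-97/262 - 418) + 1244)/4225 = 3430*(-1/3078) + (-109613/262 + 1244)*(1/4225) = -1715/1539 + (216315/262)*(1/4225) = -1715/1539 + 43263/221390 = -313102093/340719210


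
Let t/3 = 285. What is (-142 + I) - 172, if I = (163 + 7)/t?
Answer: -53660/171 ≈ -313.80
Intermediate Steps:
t = 855 (t = 3*285 = 855)
I = 34/171 (I = (163 + 7)/855 = 170*(1/855) = 34/171 ≈ 0.19883)
(-142 + I) - 172 = (-142 + 34/171) - 172 = -24248/171 - 172 = -53660/171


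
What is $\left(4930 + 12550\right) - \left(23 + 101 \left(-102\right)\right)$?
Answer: $27759$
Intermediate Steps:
$\left(4930 + 12550\right) - \left(23 + 101 \left(-102\right)\right) = 17480 - \left(23 - 10302\right) = 17480 - -10279 = 17480 + 10279 = 27759$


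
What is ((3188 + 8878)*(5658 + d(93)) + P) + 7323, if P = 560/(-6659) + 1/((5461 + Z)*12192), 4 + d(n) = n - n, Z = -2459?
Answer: 16628780358113645891/243721957056 ≈ 6.8228e+7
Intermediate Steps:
d(n) = -4 (d(n) = -4 + (n - n) = -4 + 0 = -4)
P = -20496208381/243721957056 (P = 560/(-6659) + 1/((5461 - 2459)*12192) = 560*(-1/6659) + (1/12192)/3002 = -560/6659 + (1/3002)*(1/12192) = -560/6659 + 1/36600384 = -20496208381/243721957056 ≈ -0.084097)
((3188 + 8878)*(5658 + d(93)) + P) + 7323 = ((3188 + 8878)*(5658 - 4) - 20496208381/243721957056) + 7323 = (12066*5654 - 20496208381/243721957056) + 7323 = (68221164 - 20496208381/243721957056) + 7323 = 16626995582222124803/243721957056 + 7323 = 16628780358113645891/243721957056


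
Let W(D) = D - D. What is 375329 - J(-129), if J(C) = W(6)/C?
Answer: 375329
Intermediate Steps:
W(D) = 0
J(C) = 0 (J(C) = 0/C = 0)
375329 - J(-129) = 375329 - 1*0 = 375329 + 0 = 375329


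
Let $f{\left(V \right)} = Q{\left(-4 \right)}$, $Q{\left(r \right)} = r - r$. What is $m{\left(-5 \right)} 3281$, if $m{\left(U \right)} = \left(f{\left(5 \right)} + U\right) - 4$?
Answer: $-29529$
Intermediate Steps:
$Q{\left(r \right)} = 0$
$f{\left(V \right)} = 0$
$m{\left(U \right)} = -4 + U$ ($m{\left(U \right)} = \left(0 + U\right) - 4 = U - 4 = -4 + U$)
$m{\left(-5 \right)} 3281 = \left(-4 - 5\right) 3281 = \left(-9\right) 3281 = -29529$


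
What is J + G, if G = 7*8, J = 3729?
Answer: 3785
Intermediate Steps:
G = 56
J + G = 3729 + 56 = 3785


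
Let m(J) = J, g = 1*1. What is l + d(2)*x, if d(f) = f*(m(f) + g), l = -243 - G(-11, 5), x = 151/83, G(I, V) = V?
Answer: -19678/83 ≈ -237.08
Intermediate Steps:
g = 1
x = 151/83 (x = 151*(1/83) = 151/83 ≈ 1.8193)
l = -248 (l = -243 - 1*5 = -243 - 5 = -248)
d(f) = f*(1 + f) (d(f) = f*(f + 1) = f*(1 + f))
l + d(2)*x = -248 + (2*(1 + 2))*(151/83) = -248 + (2*3)*(151/83) = -248 + 6*(151/83) = -248 + 906/83 = -19678/83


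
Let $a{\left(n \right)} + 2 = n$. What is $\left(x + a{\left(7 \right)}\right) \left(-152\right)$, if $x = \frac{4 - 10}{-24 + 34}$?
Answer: $- \frac{3344}{5} \approx -668.8$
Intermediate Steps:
$x = - \frac{3}{5}$ ($x = - \frac{6}{10} = \left(-6\right) \frac{1}{10} = - \frac{3}{5} \approx -0.6$)
$a{\left(n \right)} = -2 + n$
$\left(x + a{\left(7 \right)}\right) \left(-152\right) = \left(- \frac{3}{5} + \left(-2 + 7\right)\right) \left(-152\right) = \left(- \frac{3}{5} + 5\right) \left(-152\right) = \frac{22}{5} \left(-152\right) = - \frac{3344}{5}$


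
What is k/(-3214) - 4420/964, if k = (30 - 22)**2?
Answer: -1783447/387287 ≈ -4.6050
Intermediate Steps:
k = 64 (k = 8**2 = 64)
k/(-3214) - 4420/964 = 64/(-3214) - 4420/964 = 64*(-1/3214) - 4420*1/964 = -32/1607 - 1105/241 = -1783447/387287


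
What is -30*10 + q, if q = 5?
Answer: -295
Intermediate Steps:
-30*10 + q = -30*10 + 5 = -300 + 5 = -295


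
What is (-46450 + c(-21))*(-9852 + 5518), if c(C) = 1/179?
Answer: 36035255366/179 ≈ 2.0131e+8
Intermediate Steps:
c(C) = 1/179
(-46450 + c(-21))*(-9852 + 5518) = (-46450 + 1/179)*(-9852 + 5518) = -8314549/179*(-4334) = 36035255366/179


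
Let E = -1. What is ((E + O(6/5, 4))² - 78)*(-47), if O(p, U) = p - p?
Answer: 3619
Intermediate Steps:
O(p, U) = 0
((E + O(6/5, 4))² - 78)*(-47) = ((-1 + 0)² - 78)*(-47) = ((-1)² - 78)*(-47) = (1 - 78)*(-47) = -77*(-47) = 3619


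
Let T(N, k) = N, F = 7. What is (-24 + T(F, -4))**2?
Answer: 289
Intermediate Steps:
(-24 + T(F, -4))**2 = (-24 + 7)**2 = (-17)**2 = 289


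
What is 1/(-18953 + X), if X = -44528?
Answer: -1/63481 ≈ -1.5753e-5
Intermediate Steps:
1/(-18953 + X) = 1/(-18953 - 44528) = 1/(-63481) = -1/63481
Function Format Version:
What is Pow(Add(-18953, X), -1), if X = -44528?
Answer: Rational(-1, 63481) ≈ -1.5753e-5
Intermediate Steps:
Pow(Add(-18953, X), -1) = Pow(Add(-18953, -44528), -1) = Pow(-63481, -1) = Rational(-1, 63481)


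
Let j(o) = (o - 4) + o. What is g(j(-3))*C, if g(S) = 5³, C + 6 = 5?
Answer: -125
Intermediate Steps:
C = -1 (C = -6 + 5 = -1)
j(o) = -4 + 2*o (j(o) = (-4 + o) + o = -4 + 2*o)
g(S) = 125
g(j(-3))*C = 125*(-1) = -125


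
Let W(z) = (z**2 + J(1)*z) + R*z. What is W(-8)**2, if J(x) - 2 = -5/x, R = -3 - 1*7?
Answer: 28224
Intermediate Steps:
R = -10 (R = -3 - 7 = -10)
J(x) = 2 - 5/x
W(z) = z**2 - 13*z (W(z) = (z**2 + (2 - 5/1)*z) - 10*z = (z**2 + (2 - 5*1)*z) - 10*z = (z**2 + (2 - 5)*z) - 10*z = (z**2 - 3*z) - 10*z = z**2 - 13*z)
W(-8)**2 = (-8*(-13 - 8))**2 = (-8*(-21))**2 = 168**2 = 28224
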